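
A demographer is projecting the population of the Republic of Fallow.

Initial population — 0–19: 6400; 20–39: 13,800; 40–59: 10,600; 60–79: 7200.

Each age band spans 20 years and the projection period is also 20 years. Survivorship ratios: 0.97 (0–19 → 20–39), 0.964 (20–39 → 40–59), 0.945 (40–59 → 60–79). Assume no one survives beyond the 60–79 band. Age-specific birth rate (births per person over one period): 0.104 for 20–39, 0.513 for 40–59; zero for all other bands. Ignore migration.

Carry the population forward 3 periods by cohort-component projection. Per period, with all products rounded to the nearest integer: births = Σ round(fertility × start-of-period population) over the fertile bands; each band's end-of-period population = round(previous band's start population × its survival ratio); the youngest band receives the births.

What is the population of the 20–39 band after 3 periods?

After projecting period 1:
Births: 13800 × 0.104 = 1435 ; 10600 × 0.513 = 5438 → 6873
20–39: 6400 × 0.97 = 6208
40–59: 13800 × 0.964 = 13303
60–79: 10600 × 0.945 = 10017
End of period: [6873, 6208, 13303, 10017]
After projecting period 2:
Births: 6208 × 0.104 = 646 ; 13303 × 0.513 = 6824 → 7470
20–39: 6873 × 0.97 = 6667
40–59: 6208 × 0.964 = 5985
60–79: 13303 × 0.945 = 12571
End of period: [7470, 6667, 5985, 12571]
After projecting period 3:
Births: 6667 × 0.104 = 693 ; 5985 × 0.513 = 3070 → 3763
20–39: 7470 × 0.97 = 7246
40–59: 6667 × 0.964 = 6427
60–79: 5985 × 0.945 = 5656
End of period: [3763, 7246, 6427, 5656]

7246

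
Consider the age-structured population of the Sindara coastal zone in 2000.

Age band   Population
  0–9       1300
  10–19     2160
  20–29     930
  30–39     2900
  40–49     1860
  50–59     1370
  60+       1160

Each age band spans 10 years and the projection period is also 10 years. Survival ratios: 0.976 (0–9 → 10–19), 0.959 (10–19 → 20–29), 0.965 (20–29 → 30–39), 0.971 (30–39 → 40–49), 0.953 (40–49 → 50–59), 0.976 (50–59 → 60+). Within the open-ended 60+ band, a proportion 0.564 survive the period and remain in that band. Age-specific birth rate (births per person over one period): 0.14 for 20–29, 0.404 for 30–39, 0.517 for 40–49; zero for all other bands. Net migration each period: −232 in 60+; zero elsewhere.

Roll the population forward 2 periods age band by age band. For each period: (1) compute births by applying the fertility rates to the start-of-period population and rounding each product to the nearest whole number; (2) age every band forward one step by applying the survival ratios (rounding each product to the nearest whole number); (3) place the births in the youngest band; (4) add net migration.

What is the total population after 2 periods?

13579

Numbering the groups 1..7 from youngest to oldest:
Period 1:
Births: 930 * 0.14 = 130, 2900 * 0.404 = 1172, 1860 * 0.517 = 962 — total 2264
Group 2: 1300 * 0.976 = 1269
Group 3: 2160 * 0.959 = 2071
Group 4: 930 * 0.965 = 897
Group 5: 2900 * 0.971 = 2816
Group 6: 1860 * 0.953 = 1773
Group 7: 1370 * 0.976 + 1160 * 0.564 = 1337 + 654 = 1991
Net migration: Group 7 − 232 → 1759
→ [2264, 1269, 2071, 897, 2816, 1773, 1759]
Period 2:
Births: 2071 * 0.14 = 290, 897 * 0.404 = 362, 2816 * 0.517 = 1456 — total 2108
Group 2: 2264 * 0.976 = 2210
Group 3: 1269 * 0.959 = 1217
Group 4: 2071 * 0.965 = 1999
Group 5: 897 * 0.971 = 871
Group 6: 2816 * 0.953 = 2684
Group 7: 1773 * 0.976 + 1759 * 0.564 = 1730 + 992 = 2722
Net migration: Group 7 − 232 → 2490
→ [2108, 2210, 1217, 1999, 871, 2684, 2490]
Total after period 2: 2108 + 2210 + 1217 + 1999 + 871 + 2684 + 2490 = 13579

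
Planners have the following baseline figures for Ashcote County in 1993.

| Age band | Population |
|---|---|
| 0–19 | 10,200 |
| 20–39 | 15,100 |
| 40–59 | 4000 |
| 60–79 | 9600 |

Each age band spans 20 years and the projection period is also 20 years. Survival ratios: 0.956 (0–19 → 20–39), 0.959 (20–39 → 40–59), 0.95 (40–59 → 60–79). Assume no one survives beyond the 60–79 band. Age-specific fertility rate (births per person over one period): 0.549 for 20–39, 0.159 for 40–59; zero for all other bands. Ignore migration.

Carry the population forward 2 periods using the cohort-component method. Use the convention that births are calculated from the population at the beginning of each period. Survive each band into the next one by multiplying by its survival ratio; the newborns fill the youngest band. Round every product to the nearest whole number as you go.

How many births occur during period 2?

7655

Numbering the bands 1..4 from youngest to oldest:
Period 1:
Births: 15100 × 0.549 = 8290 ; 4000 × 0.159 = 636 ⇒ total 8926
Band 2: 10200 × 0.956 = 9751
Band 3: 15100 × 0.959 = 14481
Band 4: 4000 × 0.95 = 3800
Giving 8926 / 9751 / 14481 / 3800.
Period 2:
Births: 9751 × 0.549 = 5353 ; 14481 × 0.159 = 2302 ⇒ total 7655
Band 2: 8926 × 0.956 = 8533
Band 3: 9751 × 0.959 = 9351
Band 4: 14481 × 0.95 = 13757
Giving 7655 / 8533 / 9351 / 13757.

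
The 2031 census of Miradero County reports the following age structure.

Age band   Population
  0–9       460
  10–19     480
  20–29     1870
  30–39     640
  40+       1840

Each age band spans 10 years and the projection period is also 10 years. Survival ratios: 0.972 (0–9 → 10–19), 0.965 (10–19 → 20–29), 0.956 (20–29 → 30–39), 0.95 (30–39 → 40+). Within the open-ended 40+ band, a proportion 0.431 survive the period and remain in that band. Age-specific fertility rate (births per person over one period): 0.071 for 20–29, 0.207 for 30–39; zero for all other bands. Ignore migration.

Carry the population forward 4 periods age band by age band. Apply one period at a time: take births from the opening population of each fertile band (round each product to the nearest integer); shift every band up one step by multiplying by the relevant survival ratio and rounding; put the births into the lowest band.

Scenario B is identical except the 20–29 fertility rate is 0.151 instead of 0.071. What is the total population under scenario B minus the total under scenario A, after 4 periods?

Numbering the groups 1..5 from youngest to oldest:
Period 1.
Births: 1870 × 0.071 = 133  |  640 × 0.207 = 132 ⇒ total 265
Group 2: 460 × 0.972 = 447
Group 3: 480 × 0.965 = 463
Group 4: 1870 × 0.956 = 1788
Group 5: 640 × 0.95 + 1840 × 0.431 = 608 + 793 = 1401
End of period: [265, 447, 463, 1788, 1401]
Period 2.
Births: 463 × 0.071 = 33  |  1788 × 0.207 = 370 ⇒ total 403
Group 2: 265 × 0.972 = 258
Group 3: 447 × 0.965 = 431
Group 4: 463 × 0.956 = 443
Group 5: 1788 × 0.95 + 1401 × 0.431 = 1699 + 604 = 2303
End of period: [403, 258, 431, 443, 2303]
Period 3.
Births: 431 × 0.071 = 31  |  443 × 0.207 = 92 ⇒ total 123
Group 2: 403 × 0.972 = 392
Group 3: 258 × 0.965 = 249
Group 4: 431 × 0.956 = 412
Group 5: 443 × 0.95 + 2303 × 0.431 = 421 + 993 = 1414
End of period: [123, 392, 249, 412, 1414]
Period 4.
Births: 249 × 0.071 = 18  |  412 × 0.207 = 85 ⇒ total 103
Group 2: 123 × 0.972 = 120
Group 3: 392 × 0.965 = 378
Group 4: 249 × 0.956 = 238
Group 5: 412 × 0.95 + 1414 × 0.431 = 391 + 609 = 1000
End of period: [103, 120, 378, 238, 1000]
Scenario A total after 4 periods: 1839
Scenario B projection —
Period 1.
Births: 1870 × 0.151 = 282  |  640 × 0.207 = 132 ⇒ total 414
Group 2: 460 × 0.972 = 447
Group 3: 480 × 0.965 = 463
Group 4: 1870 × 0.956 = 1788
Group 5: 640 × 0.95 + 1840 × 0.431 = 608 + 793 = 1401
End of period: [414, 447, 463, 1788, 1401]
Period 2.
Births: 463 × 0.151 = 70  |  1788 × 0.207 = 370 ⇒ total 440
Group 2: 414 × 0.972 = 402
Group 3: 447 × 0.965 = 431
Group 4: 463 × 0.956 = 443
Group 5: 1788 × 0.95 + 1401 × 0.431 = 1699 + 604 = 2303
End of period: [440, 402, 431, 443, 2303]
Period 3.
Births: 431 × 0.151 = 65  |  443 × 0.207 = 92 ⇒ total 157
Group 2: 440 × 0.972 = 428
Group 3: 402 × 0.965 = 388
Group 4: 431 × 0.956 = 412
Group 5: 443 × 0.95 + 2303 × 0.431 = 421 + 993 = 1414
End of period: [157, 428, 388, 412, 1414]
Period 4.
Births: 388 × 0.151 = 59  |  412 × 0.207 = 85 ⇒ total 144
Group 2: 157 × 0.972 = 153
Group 3: 428 × 0.965 = 413
Group 4: 388 × 0.956 = 371
Group 5: 412 × 0.95 + 1414 × 0.431 = 391 + 609 = 1000
End of period: [144, 153, 413, 371, 1000]
Scenario B total after 4 periods: 2081
Difference B − A = 2081 − 1839 = 242

242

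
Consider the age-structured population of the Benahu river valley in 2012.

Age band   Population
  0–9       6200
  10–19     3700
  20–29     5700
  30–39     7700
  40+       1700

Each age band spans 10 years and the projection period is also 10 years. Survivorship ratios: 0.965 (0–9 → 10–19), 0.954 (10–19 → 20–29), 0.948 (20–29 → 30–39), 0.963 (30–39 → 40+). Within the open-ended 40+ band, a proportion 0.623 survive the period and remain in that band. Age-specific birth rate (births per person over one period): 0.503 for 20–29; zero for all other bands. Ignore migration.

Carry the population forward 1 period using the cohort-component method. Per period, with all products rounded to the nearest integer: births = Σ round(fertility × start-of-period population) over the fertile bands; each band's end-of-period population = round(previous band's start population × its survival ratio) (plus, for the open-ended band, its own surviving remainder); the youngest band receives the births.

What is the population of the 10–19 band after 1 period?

Let group 1 be 0–9 through group 5 = 40+.
Period 1:
Births: 5700 × 0.503 = 2867
Group 2: 6200 × 0.965 = 5983
Group 3: 3700 × 0.954 = 3530
Group 4: 5700 × 0.948 = 5404
Group 5: 7700 × 0.963 + 1700 × 0.623 = 7415 + 1059 = 8474
End of period: [2867, 5983, 3530, 5404, 8474]

5983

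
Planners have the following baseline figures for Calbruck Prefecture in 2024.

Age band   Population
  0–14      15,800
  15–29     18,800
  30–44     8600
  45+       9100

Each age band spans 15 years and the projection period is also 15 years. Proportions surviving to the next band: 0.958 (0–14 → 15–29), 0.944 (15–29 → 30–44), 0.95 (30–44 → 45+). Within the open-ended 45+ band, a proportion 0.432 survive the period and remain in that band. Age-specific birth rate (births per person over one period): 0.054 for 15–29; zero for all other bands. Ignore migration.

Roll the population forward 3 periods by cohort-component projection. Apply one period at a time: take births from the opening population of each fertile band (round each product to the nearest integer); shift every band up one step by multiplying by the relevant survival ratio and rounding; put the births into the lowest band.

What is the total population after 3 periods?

24869

After projecting period 1:
Births: 18800 × 0.054 = 1015
15–29: 15800 × 0.958 = 15136
30–44: 18800 × 0.944 = 17747
45+: 8600 × 0.95 + 9100 × 0.432 = 8170 + 3931 = 12101
Giving 1015 / 15136 / 17747 / 12101.
After projecting period 2:
Births: 15136 × 0.054 = 817
15–29: 1015 × 0.958 = 972
30–44: 15136 × 0.944 = 14288
45+: 17747 × 0.95 + 12101 × 0.432 = 16860 + 5228 = 22088
Giving 817 / 972 / 14288 / 22088.
After projecting period 3:
Births: 972 × 0.054 = 52
15–29: 817 × 0.958 = 783
30–44: 972 × 0.944 = 918
45+: 14288 × 0.95 + 22088 × 0.432 = 13574 + 9542 = 23116
Giving 52 / 783 / 918 / 23116.
Total after period 3: 52 + 783 + 918 + 23116 = 24869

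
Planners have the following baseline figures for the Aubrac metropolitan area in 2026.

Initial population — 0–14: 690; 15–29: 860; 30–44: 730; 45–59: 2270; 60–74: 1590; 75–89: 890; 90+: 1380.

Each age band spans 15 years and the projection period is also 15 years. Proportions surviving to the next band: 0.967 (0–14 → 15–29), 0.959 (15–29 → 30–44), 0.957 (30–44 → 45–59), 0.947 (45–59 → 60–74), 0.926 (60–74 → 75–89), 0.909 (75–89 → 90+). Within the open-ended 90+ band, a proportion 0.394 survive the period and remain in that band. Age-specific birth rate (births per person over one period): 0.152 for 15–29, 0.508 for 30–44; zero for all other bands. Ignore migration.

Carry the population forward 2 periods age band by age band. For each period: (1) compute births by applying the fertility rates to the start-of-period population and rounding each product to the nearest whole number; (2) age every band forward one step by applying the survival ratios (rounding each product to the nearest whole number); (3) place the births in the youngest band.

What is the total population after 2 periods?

6959

Call the groups 1 to 7, youngest first.
Period 1:
Births: 860 * 0.152 = 131, 730 * 0.508 = 371 → 502
Group 2: 690 * 0.967 = 667
Group 3: 860 * 0.959 = 825
Group 4: 730 * 0.957 = 699
Group 5: 2270 * 0.947 = 2150
Group 6: 1590 * 0.926 = 1472
Group 7: 890 * 0.909 + 1380 * 0.394 = 809 + 544 = 1353
Giving 502 / 667 / 825 / 699 / 2150 / 1472 / 1353.
Period 2:
Births: 667 * 0.152 = 101, 825 * 0.508 = 419 → 520
Group 2: 502 * 0.967 = 485
Group 3: 667 * 0.959 = 640
Group 4: 825 * 0.957 = 790
Group 5: 699 * 0.947 = 662
Group 6: 2150 * 0.926 = 1991
Group 7: 1472 * 0.909 + 1353 * 0.394 = 1338 + 533 = 1871
Giving 520 / 485 / 640 / 790 / 662 / 1991 / 1871.
Total after period 2: 520 + 485 + 640 + 790 + 662 + 1991 + 1871 = 6959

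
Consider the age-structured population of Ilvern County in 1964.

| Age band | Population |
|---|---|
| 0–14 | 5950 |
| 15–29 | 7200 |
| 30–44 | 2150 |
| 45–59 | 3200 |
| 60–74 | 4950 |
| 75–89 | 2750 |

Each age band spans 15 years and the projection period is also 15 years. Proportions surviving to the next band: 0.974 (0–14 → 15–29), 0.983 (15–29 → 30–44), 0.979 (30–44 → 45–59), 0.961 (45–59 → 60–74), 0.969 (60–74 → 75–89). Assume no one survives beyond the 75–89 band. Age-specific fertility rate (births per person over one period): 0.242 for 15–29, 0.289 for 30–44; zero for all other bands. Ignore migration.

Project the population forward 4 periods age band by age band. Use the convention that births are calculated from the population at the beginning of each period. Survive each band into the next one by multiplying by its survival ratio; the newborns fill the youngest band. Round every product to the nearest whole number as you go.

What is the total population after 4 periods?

[period 1]
Births: 7200 * 0.242 = 1742  |  2150 * 0.289 = 621 ⇒ total 2363
15–29: 5950 * 0.974 = 5795
30–44: 7200 * 0.983 = 7078
45–59: 2150 * 0.979 = 2105
60–74: 3200 * 0.961 = 3075
75–89: 4950 * 0.969 = 4797
End of period: [2363, 5795, 7078, 2105, 3075, 4797]
[period 2]
Births: 5795 * 0.242 = 1402  |  7078 * 0.289 = 2046 ⇒ total 3448
15–29: 2363 * 0.974 = 2302
30–44: 5795 * 0.983 = 5696
45–59: 7078 * 0.979 = 6929
60–74: 2105 * 0.961 = 2023
75–89: 3075 * 0.969 = 2980
End of period: [3448, 2302, 5696, 6929, 2023, 2980]
[period 3]
Births: 2302 * 0.242 = 557  |  5696 * 0.289 = 1646 ⇒ total 2203
15–29: 3448 * 0.974 = 3358
30–44: 2302 * 0.983 = 2263
45–59: 5696 * 0.979 = 5576
60–74: 6929 * 0.961 = 6659
75–89: 2023 * 0.969 = 1960
End of period: [2203, 3358, 2263, 5576, 6659, 1960]
[period 4]
Births: 3358 * 0.242 = 813  |  2263 * 0.289 = 654 ⇒ total 1467
15–29: 2203 * 0.974 = 2146
30–44: 3358 * 0.983 = 3301
45–59: 2263 * 0.979 = 2215
60–74: 5576 * 0.961 = 5359
75–89: 6659 * 0.969 = 6453
End of period: [1467, 2146, 3301, 2215, 5359, 6453]
Total after period 4: 1467 + 2146 + 3301 + 2215 + 5359 + 6453 = 20941

20941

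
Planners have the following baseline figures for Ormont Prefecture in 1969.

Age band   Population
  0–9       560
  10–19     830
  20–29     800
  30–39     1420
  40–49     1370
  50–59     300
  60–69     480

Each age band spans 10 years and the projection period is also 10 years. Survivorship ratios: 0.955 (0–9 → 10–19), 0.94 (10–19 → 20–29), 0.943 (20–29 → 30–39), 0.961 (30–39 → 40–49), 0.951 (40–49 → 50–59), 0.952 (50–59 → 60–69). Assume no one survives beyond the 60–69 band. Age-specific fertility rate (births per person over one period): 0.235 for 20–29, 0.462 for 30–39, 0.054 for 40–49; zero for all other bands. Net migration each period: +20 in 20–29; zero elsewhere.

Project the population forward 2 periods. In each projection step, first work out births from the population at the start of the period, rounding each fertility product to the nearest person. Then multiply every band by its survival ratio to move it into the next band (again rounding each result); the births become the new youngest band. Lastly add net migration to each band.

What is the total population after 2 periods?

Numbering the bands 1..7 from youngest to oldest:
— Period 1 —
Births: 800 × 0.235 = 188  |  1420 × 0.462 = 656  |  1370 × 0.054 = 74 ⇒ total 918
Band 2: 560 × 0.955 = 535
Band 3: 830 × 0.94 = 780
Band 4: 800 × 0.943 = 754
Band 5: 1420 × 0.961 = 1365
Band 6: 1370 × 0.951 = 1303
Band 7: 300 × 0.952 = 286
Net migration: Band 3 + 20 → 800
End of period: [918, 535, 800, 754, 1365, 1303, 286]
— Period 2 —
Births: 800 × 0.235 = 188  |  754 × 0.462 = 348  |  1365 × 0.054 = 74 ⇒ total 610
Band 2: 918 × 0.955 = 877
Band 3: 535 × 0.94 = 503
Band 4: 800 × 0.943 = 754
Band 5: 754 × 0.961 = 725
Band 6: 1365 × 0.951 = 1298
Band 7: 1303 × 0.952 = 1240
Net migration: Band 3 + 20 → 523
End of period: [610, 877, 523, 754, 725, 1298, 1240]
Total after period 2: 610 + 877 + 523 + 754 + 725 + 1298 + 1240 = 6027

6027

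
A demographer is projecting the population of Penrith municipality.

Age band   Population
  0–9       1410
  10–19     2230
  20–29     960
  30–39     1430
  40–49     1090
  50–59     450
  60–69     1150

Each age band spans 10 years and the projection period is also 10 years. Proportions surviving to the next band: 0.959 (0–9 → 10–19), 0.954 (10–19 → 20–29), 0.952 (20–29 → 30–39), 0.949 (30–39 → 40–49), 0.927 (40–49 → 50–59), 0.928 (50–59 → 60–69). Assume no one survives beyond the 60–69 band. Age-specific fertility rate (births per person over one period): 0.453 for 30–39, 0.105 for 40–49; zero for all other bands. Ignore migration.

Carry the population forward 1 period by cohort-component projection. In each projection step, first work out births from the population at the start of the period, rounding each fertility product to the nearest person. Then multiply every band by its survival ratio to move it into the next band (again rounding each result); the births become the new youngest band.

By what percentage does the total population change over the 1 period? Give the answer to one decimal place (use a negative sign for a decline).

Period 1:
Births: 1430 * 0.453 = 648, 1090 * 0.105 = 114 — total 762
10–19: 1410 * 0.959 = 1352
20–29: 2230 * 0.954 = 2127
30–39: 960 * 0.952 = 914
40–49: 1430 * 0.949 = 1357
50–59: 1090 * 0.927 = 1010
60–69: 450 * 0.928 = 418
Giving 762 / 1352 / 2127 / 914 / 1357 / 1010 / 418.
Total: 8720 → 7940; change = -780; percentage change = -8.9%

-8.9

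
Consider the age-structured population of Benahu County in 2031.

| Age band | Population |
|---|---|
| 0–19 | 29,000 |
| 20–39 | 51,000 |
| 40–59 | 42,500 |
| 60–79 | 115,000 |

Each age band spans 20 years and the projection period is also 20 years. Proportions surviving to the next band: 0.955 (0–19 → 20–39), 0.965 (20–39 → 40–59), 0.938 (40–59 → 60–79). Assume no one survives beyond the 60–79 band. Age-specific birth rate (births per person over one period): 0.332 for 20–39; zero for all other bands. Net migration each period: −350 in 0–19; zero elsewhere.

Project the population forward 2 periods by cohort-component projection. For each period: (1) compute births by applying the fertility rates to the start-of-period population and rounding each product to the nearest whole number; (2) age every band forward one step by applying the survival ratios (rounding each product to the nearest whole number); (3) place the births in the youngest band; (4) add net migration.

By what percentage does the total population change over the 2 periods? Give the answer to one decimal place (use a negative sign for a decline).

-58.9

After projecting period 1:
Births: 51000 × 0.332 = 16932
20–39: 29000 × 0.955 = 27695
40–59: 51000 × 0.965 = 49215
60–79: 42500 × 0.938 = 39865
Net migration: 0–19 − 350 → 16582
Population now: 0–19=16582, 20–39=27695, 40–59=49215, 60–79=39865
After projecting period 2:
Births: 27695 × 0.332 = 9195
20–39: 16582 × 0.955 = 15836
40–59: 27695 × 0.965 = 26726
60–79: 49215 × 0.938 = 46164
Net migration: 0–19 − 350 → 8845
Population now: 0–19=8845, 20–39=15836, 40–59=26726, 60–79=46164
Total: 237500 → 97571; change = -139929; percentage change = -58.9%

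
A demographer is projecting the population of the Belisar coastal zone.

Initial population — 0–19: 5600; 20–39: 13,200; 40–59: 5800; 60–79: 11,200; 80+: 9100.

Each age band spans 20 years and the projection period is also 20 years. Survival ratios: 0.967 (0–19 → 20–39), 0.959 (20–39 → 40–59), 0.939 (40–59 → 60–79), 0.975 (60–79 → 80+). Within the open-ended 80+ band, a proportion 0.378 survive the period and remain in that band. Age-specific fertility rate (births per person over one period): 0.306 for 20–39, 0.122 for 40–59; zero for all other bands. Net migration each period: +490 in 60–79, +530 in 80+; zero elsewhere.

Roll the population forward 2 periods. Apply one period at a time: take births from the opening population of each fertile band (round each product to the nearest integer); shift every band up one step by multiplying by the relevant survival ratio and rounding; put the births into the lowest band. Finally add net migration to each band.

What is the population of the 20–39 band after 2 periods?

4590

— Period 1 —
Births: 13200 × 0.306 = 4039  |  5800 × 0.122 = 708 → 4747
20–39: 5600 × 0.967 = 5415
40–59: 13200 × 0.959 = 12659
60–79: 5800 × 0.939 = 5446
80+: 11200 × 0.975 + 9100 × 0.378 = 10920 + 3440 = 14360
Net migration: 60–79 + 490 → 5936; 80+ + 530 → 14890
End of period: [4747, 5415, 12659, 5936, 14890]
— Period 2 —
Births: 5415 × 0.306 = 1657  |  12659 × 0.122 = 1544 → 3201
20–39: 4747 × 0.967 = 4590
40–59: 5415 × 0.959 = 5193
60–79: 12659 × 0.939 = 11887
80+: 5936 × 0.975 + 14890 × 0.378 = 5788 + 5628 = 11416
Net migration: 60–79 + 490 → 12377; 80+ + 530 → 11946
End of period: [3201, 4590, 5193, 12377, 11946]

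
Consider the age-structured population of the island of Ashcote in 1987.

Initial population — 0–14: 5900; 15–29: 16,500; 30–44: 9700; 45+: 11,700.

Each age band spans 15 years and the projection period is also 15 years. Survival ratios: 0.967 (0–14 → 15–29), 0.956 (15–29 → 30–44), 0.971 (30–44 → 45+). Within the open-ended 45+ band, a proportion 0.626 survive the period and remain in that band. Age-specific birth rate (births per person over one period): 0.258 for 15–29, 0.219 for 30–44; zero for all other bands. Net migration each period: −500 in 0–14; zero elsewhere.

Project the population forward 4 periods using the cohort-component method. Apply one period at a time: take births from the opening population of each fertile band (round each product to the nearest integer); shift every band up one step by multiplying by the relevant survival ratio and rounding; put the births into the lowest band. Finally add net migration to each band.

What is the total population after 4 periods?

Period 1.
Births: 16500 × 0.258 = 4257, 9700 × 0.219 = 2124 ⇒ total 6381
15–29: 5900 × 0.967 = 5705
30–44: 16500 × 0.956 = 15774
45+: 9700 × 0.971 + 11700 × 0.626 = 9419 + 7324 = 16743
Net migration: 0–14 − 500 → 5881
→ [5881, 5705, 15774, 16743]
Period 2.
Births: 5705 × 0.258 = 1472, 15774 × 0.219 = 3455 ⇒ total 4927
15–29: 5881 × 0.967 = 5687
30–44: 5705 × 0.956 = 5454
45+: 15774 × 0.971 + 16743 × 0.626 = 15317 + 10481 = 25798
Net migration: 0–14 − 500 → 4427
→ [4427, 5687, 5454, 25798]
Period 3.
Births: 5687 × 0.258 = 1467, 5454 × 0.219 = 1194 ⇒ total 2661
15–29: 4427 × 0.967 = 4281
30–44: 5687 × 0.956 = 5437
45+: 5454 × 0.971 + 25798 × 0.626 = 5296 + 16150 = 21446
Net migration: 0–14 − 500 → 2161
→ [2161, 4281, 5437, 21446]
Period 4.
Births: 4281 × 0.258 = 1104, 5437 × 0.219 = 1191 ⇒ total 2295
15–29: 2161 × 0.967 = 2090
30–44: 4281 × 0.956 = 4093
45+: 5437 × 0.971 + 21446 × 0.626 = 5279 + 13425 = 18704
Net migration: 0–14 − 500 → 1795
→ [1795, 2090, 4093, 18704]
Total after period 4: 1795 + 2090 + 4093 + 18704 = 26682

26682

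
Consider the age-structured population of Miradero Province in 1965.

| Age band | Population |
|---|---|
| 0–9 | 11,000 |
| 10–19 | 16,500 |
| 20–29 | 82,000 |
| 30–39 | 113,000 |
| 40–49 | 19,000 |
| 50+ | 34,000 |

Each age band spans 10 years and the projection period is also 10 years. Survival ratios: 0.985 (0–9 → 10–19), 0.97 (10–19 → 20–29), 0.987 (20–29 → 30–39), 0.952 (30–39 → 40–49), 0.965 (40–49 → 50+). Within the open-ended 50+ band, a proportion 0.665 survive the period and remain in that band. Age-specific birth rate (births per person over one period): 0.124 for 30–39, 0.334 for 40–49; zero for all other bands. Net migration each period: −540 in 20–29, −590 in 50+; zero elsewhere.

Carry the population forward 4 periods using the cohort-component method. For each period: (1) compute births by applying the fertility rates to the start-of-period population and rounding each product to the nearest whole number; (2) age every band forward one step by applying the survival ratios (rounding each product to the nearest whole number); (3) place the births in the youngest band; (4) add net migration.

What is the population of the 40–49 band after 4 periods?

[period 1]
Births: 113000 × 0.124 = 14012  |  19000 × 0.334 = 6346 → 20358
10–19: 11000 × 0.985 = 10835
20–29: 16500 × 0.97 = 16005
30–39: 82000 × 0.987 = 80934
40–49: 113000 × 0.952 = 107576
50+: 19000 × 0.965 + 34000 × 0.665 = 18335 + 22610 = 40945
Net migration: 20–29 − 540 → 15465; 50+ − 590 → 40355
Giving 20358 / 10835 / 15465 / 80934 / 107576 / 40355.
[period 2]
Births: 80934 × 0.124 = 10036  |  107576 × 0.334 = 35930 → 45966
10–19: 20358 × 0.985 = 20053
20–29: 10835 × 0.97 = 10510
30–39: 15465 × 0.987 = 15264
40–49: 80934 × 0.952 = 77049
50+: 107576 × 0.965 + 40355 × 0.665 = 103811 + 26836 = 130647
Net migration: 20–29 − 540 → 9970; 50+ − 590 → 130057
Giving 45966 / 20053 / 9970 / 15264 / 77049 / 130057.
[period 3]
Births: 15264 × 0.124 = 1893  |  77049 × 0.334 = 25734 → 27627
10–19: 45966 × 0.985 = 45277
20–29: 20053 × 0.97 = 19451
30–39: 9970 × 0.987 = 9840
40–49: 15264 × 0.952 = 14531
50+: 77049 × 0.965 + 130057 × 0.665 = 74352 + 86488 = 160840
Net migration: 20–29 − 540 → 18911; 50+ − 590 → 160250
Giving 27627 / 45277 / 18911 / 9840 / 14531 / 160250.
[period 4]
Births: 9840 × 0.124 = 1220  |  14531 × 0.334 = 4853 → 6073
10–19: 27627 × 0.985 = 27213
20–29: 45277 × 0.97 = 43919
30–39: 18911 × 0.987 = 18665
40–49: 9840 × 0.952 = 9368
50+: 14531 × 0.965 + 160250 × 0.665 = 14022 + 106566 = 120588
Net migration: 20–29 − 540 → 43379; 50+ − 590 → 119998
Giving 6073 / 27213 / 43379 / 18665 / 9368 / 119998.

9368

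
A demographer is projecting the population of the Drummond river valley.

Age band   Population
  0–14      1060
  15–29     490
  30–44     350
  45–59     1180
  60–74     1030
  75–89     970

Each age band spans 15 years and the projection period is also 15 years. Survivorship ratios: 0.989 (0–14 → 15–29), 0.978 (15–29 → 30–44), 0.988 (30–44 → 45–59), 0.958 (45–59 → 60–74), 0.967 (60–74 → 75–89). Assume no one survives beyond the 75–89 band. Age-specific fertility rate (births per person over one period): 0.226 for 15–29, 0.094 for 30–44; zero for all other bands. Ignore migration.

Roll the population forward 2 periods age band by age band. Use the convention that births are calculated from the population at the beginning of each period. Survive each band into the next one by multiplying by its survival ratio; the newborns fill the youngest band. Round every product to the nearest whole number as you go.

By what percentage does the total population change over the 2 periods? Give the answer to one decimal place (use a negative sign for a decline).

Let group 1 be 0–14 through group 6 = 75–89.
After projecting period 1:
Births: 490 * 0.226 = 111  |  350 * 0.094 = 33 → total 144
Group 2: 1060 * 0.989 = 1048
Group 3: 490 * 0.978 = 479
Group 4: 350 * 0.988 = 346
Group 5: 1180 * 0.958 = 1130
Group 6: 1030 * 0.967 = 996
End of period: [144, 1048, 479, 346, 1130, 996]
After projecting period 2:
Births: 1048 * 0.226 = 237  |  479 * 0.094 = 45 → total 282
Group 2: 144 * 0.989 = 142
Group 3: 1048 * 0.978 = 1025
Group 4: 479 * 0.988 = 473
Group 5: 346 * 0.958 = 331
Group 6: 1130 * 0.967 = 1093
End of period: [282, 142, 1025, 473, 331, 1093]
Total: 5080 → 3346; change = -1734; percentage change = -34.1%

-34.1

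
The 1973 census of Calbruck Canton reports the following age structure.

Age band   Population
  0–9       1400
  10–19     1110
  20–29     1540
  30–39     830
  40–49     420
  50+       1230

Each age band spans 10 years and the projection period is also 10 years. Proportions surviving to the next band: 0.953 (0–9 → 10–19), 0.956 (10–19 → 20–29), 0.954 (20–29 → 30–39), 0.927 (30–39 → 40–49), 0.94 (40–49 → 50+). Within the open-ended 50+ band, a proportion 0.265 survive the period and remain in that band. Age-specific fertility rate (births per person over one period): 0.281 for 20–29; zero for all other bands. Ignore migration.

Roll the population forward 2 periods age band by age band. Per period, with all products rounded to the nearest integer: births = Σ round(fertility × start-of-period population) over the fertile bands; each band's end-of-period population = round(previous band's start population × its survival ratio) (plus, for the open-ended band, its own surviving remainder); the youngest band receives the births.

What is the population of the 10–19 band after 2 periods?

(Bands numbered youngest = 1 to oldest = 6.)
[period 1]
Births: 1540 * 0.281 = 433
Band 2: 1400 * 0.953 = 1334
Band 3: 1110 * 0.956 = 1061
Band 4: 1540 * 0.954 = 1469
Band 5: 830 * 0.927 = 769
Band 6: 420 * 0.94 + 1230 * 0.265 = 395 + 326 = 721
→ [433, 1334, 1061, 1469, 769, 721]
[period 2]
Births: 1061 * 0.281 = 298
Band 2: 433 * 0.953 = 413
Band 3: 1334 * 0.956 = 1275
Band 4: 1061 * 0.954 = 1012
Band 5: 1469 * 0.927 = 1362
Band 6: 769 * 0.94 + 721 * 0.265 = 723 + 191 = 914
→ [298, 413, 1275, 1012, 1362, 914]

413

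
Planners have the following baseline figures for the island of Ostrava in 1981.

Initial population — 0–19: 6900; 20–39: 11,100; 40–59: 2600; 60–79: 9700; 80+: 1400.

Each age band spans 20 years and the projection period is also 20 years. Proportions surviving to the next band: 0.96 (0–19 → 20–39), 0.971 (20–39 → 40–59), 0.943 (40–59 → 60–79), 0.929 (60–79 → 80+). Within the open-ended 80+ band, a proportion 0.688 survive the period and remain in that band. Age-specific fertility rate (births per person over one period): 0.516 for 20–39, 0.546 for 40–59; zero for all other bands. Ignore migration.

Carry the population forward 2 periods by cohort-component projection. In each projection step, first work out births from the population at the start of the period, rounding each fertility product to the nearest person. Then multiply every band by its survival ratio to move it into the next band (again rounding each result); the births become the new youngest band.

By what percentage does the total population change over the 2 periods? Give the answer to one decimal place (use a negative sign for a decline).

32.2

Numbering the groups 1..5 from youngest to oldest:
Period 1.
Births: 11100 × 0.516 = 5728 ; 2600 × 0.546 = 1420 → 7148
Group 2: 6900 × 0.96 = 6624
Group 3: 11100 × 0.971 = 10778
Group 4: 2600 × 0.943 = 2452
Group 5: 9700 × 0.929 + 1400 × 0.688 = 9011 + 963 = 9974
→ [7148, 6624, 10778, 2452, 9974]
Period 2.
Births: 6624 × 0.516 = 3418 ; 10778 × 0.546 = 5885 → 9303
Group 2: 7148 × 0.96 = 6862
Group 3: 6624 × 0.971 = 6432
Group 4: 10778 × 0.943 = 10164
Group 5: 2452 × 0.929 + 9974 × 0.688 = 2278 + 6862 = 9140
→ [9303, 6862, 6432, 10164, 9140]
Total: 31700 → 41901; change = 10201; percentage change = 32.2%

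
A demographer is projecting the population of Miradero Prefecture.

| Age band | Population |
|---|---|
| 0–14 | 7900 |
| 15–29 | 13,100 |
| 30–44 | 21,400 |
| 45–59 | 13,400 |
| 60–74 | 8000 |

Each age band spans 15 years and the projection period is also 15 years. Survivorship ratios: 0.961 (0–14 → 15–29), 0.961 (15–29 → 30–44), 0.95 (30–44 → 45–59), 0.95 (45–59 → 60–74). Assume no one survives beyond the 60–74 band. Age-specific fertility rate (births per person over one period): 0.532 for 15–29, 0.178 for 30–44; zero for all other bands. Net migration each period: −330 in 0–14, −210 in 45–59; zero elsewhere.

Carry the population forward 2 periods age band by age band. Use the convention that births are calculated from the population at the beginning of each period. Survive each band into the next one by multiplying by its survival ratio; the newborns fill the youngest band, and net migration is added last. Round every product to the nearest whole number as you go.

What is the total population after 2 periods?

(Groups numbered youngest = 1 to oldest = 5.)
Period 1:
Births: 13100 × 0.532 = 6969 ; 21400 × 0.178 = 3809 — total 10778
Group 2: 7900 × 0.961 = 7592
Group 3: 13100 × 0.961 = 12589
Group 4: 21400 × 0.95 = 20330
Group 5: 13400 × 0.95 = 12730
Net migration: Group 1 − 330 → 10448; Group 4 − 210 → 20120
End of period: [10448, 7592, 12589, 20120, 12730]
Period 2:
Births: 7592 × 0.532 = 4039 ; 12589 × 0.178 = 2241 — total 6280
Group 2: 10448 × 0.961 = 10041
Group 3: 7592 × 0.961 = 7296
Group 4: 12589 × 0.95 = 11960
Group 5: 20120 × 0.95 = 19114
Net migration: Group 1 − 330 → 5950; Group 4 − 210 → 11750
End of period: [5950, 10041, 7296, 11750, 19114]
Total after period 2: 5950 + 10041 + 7296 + 11750 + 19114 = 54151

54151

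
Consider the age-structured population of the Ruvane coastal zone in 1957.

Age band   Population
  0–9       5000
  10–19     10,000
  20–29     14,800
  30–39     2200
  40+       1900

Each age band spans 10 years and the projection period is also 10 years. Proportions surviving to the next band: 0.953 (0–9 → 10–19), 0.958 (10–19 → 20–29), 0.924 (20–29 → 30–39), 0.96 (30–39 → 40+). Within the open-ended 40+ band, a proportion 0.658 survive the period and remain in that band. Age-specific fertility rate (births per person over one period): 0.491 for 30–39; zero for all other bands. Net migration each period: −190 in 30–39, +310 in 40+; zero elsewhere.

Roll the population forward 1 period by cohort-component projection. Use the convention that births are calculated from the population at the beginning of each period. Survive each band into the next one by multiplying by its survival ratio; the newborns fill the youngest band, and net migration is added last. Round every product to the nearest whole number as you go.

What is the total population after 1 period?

32582

Call the bands 1 to 5, youngest first.
After projecting period 1:
Births: 2200 × 0.491 = 1080
Band 2: 5000 × 0.953 = 4765
Band 3: 10000 × 0.958 = 9580
Band 4: 14800 × 0.924 = 13675
Band 5: 2200 × 0.96 + 1900 × 0.658 = 2112 + 1250 = 3362
Net migration: Band 4 − 190 → 13485; Band 5 + 310 → 3672
Giving 1080 / 4765 / 9580 / 13485 / 3672.
Total after period 1: 1080 + 4765 + 9580 + 13485 + 3672 = 32582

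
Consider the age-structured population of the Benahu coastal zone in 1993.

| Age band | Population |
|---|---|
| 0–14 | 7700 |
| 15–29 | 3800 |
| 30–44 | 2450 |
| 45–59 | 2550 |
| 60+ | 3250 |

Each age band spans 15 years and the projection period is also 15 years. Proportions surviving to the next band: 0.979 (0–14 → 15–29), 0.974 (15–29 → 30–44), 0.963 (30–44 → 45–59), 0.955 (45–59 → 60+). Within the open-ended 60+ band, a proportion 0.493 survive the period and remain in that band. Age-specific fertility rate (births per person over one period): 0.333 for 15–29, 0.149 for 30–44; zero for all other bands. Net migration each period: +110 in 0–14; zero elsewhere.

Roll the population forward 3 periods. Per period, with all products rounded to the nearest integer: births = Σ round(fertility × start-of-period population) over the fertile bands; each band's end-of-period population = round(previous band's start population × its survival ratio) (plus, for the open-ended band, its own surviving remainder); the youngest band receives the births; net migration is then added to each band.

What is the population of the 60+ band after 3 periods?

5496

Numbering the groups 1..5 from youngest to oldest:
After projecting period 1:
Births: 3800 * 0.333 = 1265  |  2450 * 0.149 = 365 ⇒ total 1630
Group 2: 7700 * 0.979 = 7538
Group 3: 3800 * 0.974 = 3701
Group 4: 2450 * 0.963 = 2359
Group 5: 2550 * 0.955 + 3250 * 0.493 = 2435 + 1602 = 4037
Net migration: Group 1 + 110 → 1740
→ [1740, 7538, 3701, 2359, 4037]
After projecting period 2:
Births: 7538 * 0.333 = 2510  |  3701 * 0.149 = 551 ⇒ total 3061
Group 2: 1740 * 0.979 = 1703
Group 3: 7538 * 0.974 = 7342
Group 4: 3701 * 0.963 = 3564
Group 5: 2359 * 0.955 + 4037 * 0.493 = 2253 + 1990 = 4243
Net migration: Group 1 + 110 → 3171
→ [3171, 1703, 7342, 3564, 4243]
After projecting period 3:
Births: 1703 * 0.333 = 567  |  7342 * 0.149 = 1094 ⇒ total 1661
Group 2: 3171 * 0.979 = 3104
Group 3: 1703 * 0.974 = 1659
Group 4: 7342 * 0.963 = 7070
Group 5: 3564 * 0.955 + 4243 * 0.493 = 3404 + 2092 = 5496
Net migration: Group 1 + 110 → 1771
→ [1771, 3104, 1659, 7070, 5496]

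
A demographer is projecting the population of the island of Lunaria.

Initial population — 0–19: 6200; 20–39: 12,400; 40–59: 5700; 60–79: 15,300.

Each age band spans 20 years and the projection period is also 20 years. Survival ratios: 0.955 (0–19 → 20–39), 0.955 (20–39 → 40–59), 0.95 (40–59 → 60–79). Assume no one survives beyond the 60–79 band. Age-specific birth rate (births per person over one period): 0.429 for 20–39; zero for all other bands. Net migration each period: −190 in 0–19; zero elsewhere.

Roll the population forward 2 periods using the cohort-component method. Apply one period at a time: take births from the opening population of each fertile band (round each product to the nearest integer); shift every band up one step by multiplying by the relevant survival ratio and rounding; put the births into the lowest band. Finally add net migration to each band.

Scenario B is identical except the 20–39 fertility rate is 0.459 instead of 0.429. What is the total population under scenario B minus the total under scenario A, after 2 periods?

After projecting period 1:
Births: 12400 × 0.429 = 5320
20–39: 6200 × 0.955 = 5921
40–59: 12400 × 0.955 = 11842
60–79: 5700 × 0.95 = 5415
Net migration: 0–19 − 190 → 5130
End of period: [5130, 5921, 11842, 5415]
After projecting period 2:
Births: 5921 × 0.429 = 2540
20–39: 5130 × 0.955 = 4899
40–59: 5921 × 0.955 = 5655
60–79: 11842 × 0.95 = 11250
Net migration: 0–19 − 190 → 2350
End of period: [2350, 4899, 5655, 11250]
Scenario A total after 2 periods: 24154
Scenario B projection —
After projecting period 1:
Births: 12400 × 0.459 = 5692
20–39: 6200 × 0.955 = 5921
40–59: 12400 × 0.955 = 11842
60–79: 5700 × 0.95 = 5415
Net migration: 0–19 − 190 → 5502
End of period: [5502, 5921, 11842, 5415]
After projecting period 2:
Births: 5921 × 0.459 = 2718
20–39: 5502 × 0.955 = 5254
40–59: 5921 × 0.955 = 5655
60–79: 11842 × 0.95 = 11250
Net migration: 0–19 − 190 → 2528
End of period: [2528, 5254, 5655, 11250]
Scenario B total after 2 periods: 24687
Difference B − A = 24687 − 24154 = 533

533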